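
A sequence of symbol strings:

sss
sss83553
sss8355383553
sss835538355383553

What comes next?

sss83553835538355383553

Each term is the previous one with 83553 appended.
So the next term is sss835538355383553·83553.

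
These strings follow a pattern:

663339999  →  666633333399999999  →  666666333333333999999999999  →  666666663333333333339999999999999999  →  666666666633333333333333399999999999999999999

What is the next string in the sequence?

666666666666333333333333333333999999999999999999999999

Term n consists of 2n 6's, followed by 3n 3's, followed by 4n 9's (n = 1, 2, …).
For the next term, n = 6, so the run lengths are 12, 18, 24.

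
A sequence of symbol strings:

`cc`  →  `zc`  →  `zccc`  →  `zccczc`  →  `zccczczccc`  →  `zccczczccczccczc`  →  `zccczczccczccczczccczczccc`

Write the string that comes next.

zccczczccczccczczccczczccczccczczccczccczc

This is a Fibonacci-style word recurrence s(k) = s(k−1)·s(k−2): e.g. zc·cc = zccc.
So term 8 is zccczczccczccczczccczczccc·zccczczccczccczc.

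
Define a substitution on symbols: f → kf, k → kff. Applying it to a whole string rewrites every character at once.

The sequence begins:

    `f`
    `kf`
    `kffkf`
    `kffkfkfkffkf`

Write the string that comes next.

kffkfkfkffkfkffkfkffkfkfkffkf

Expanding kffkfkfkffkf: k→kff, f→kf, f→kf, k→kff, f→kf, k→kff, f→kf, k→kff, f→kf, f→kf, k→kff, f→kf. Concatenated: kff kf kf kff kf kff kf kff kf kf kff kf.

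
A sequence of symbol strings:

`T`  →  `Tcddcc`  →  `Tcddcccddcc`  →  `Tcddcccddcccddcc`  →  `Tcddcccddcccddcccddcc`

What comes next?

Every step adds cddcc to the end: s(k+1) = s(k)·cddcc.
One more step from Tcddcccddcccddcccddcc gives the answer.

Tcddcccddcccddcccddcccddcc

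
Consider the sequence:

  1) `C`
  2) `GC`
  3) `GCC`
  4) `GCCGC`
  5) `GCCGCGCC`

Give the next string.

This is a Fibonacci-style word recurrence s(k) = s(k−1)·s(k−2): e.g. GC·C = GCC.
The next term joins GCCGCGCC and GCCGC.

GCCGCGCCGCCGC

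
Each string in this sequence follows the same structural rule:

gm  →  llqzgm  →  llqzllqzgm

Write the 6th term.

Each term is the previous one with llqz prepended.
From llqzllqzgm, 3 further steps: llqzllqzgm → llqzllqzllqzgm → llqzllqzllqzllqzgm → (answer).

llqzllqzllqzllqzllqzgm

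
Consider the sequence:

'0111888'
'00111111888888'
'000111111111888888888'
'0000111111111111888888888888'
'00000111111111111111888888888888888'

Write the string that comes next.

Each string has the form 0^{n} 1^{3n} 8^{3n} (n = 1, 2, …).
At n = 6 the blocks have lengths 6, 18, 18.

000000111111111111111111888888888888888888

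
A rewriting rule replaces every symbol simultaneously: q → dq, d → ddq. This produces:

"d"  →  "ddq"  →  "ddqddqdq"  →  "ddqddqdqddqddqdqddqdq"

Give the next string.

ddqddqdqddqddqdqddqdqddqddqdqddqddqdqddqdqddqddqdqddqdq

Replace each of the 21 characters of ddqddqdqddqddqdqddqdq in place — ddq ddq dq ddq ddq dq ddq dq ddq ddq dq ddq ddq dq ddq dq ddq ddq dq ddq dq — and concatenate.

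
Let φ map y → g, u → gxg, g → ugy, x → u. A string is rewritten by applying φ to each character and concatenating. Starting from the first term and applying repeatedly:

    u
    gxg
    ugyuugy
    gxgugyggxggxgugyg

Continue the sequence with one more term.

ugyuugygxgugygugyugyuugyugyuugygxgugygugy

φ(gxgugyggxggxgugyg) expands symbol-by-symbol to ugy u ugy gxg ugy g ugy ugy u ugy ugy u ugy gxg ugy g ugy; joining the 17 pieces gives the next term.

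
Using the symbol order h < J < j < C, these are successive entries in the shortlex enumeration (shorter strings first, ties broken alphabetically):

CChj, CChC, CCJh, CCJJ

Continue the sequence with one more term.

CCJj

The successor of CCJJ increments the rightmost position that isn't already C and resets every position after it to h.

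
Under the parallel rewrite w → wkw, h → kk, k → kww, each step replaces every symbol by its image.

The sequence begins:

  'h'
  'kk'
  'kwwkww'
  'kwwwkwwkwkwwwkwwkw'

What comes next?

Replace each of the 18 characters of kwwwkwwkwkwwwkwwkw in place — kww wkw wkw wkw kww wkw wkw kww wkw kww wkw wkw wkw kww wkw wkw kww wkw — and concatenate.

kwwwkwwkwwkwkwwwkwwkwkwwwkwkwwwkwwkwwkwkwwwkwwkwkwwwkw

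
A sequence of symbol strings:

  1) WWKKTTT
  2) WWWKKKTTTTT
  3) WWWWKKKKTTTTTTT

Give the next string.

WWWWWKKKKKTTTTTTTTT

The n-th term is n W's then n K's then 2n-1 T's, where the shown terms are n = 2, 3, 4.
For the next term, n = 5, so the run lengths are 5, 5, 9.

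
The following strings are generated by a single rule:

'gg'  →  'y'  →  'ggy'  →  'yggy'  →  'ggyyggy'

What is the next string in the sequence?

yggyggyyggy

This is a Fibonacci-style word recurrence s(k) = s(k−2)·s(k−1): e.g. gg·y = ggy.
The next term joins yggy and ggyyggy.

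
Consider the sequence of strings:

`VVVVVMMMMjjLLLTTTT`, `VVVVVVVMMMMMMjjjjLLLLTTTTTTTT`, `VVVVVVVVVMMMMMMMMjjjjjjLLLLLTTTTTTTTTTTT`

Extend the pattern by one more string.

Reading off run lengths: V runs 5, 7, 9; M runs 4, 6, 8; j runs 2, 4, 6; L runs 3, 4, 5; T runs 4, 8, 12 — each is linear in n (n = 1, 2, …).
Setting n = 4 gives 11, 10, 8, 6, 16 characters in each block.

VVVVVVVVVVVMMMMMMMMMMjjjjjjjjLLLLLLTTTTTTTTTTTTTTTT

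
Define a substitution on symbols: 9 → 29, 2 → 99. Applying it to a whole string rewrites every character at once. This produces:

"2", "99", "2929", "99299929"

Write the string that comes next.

Rewriting each symbol of 99299929: 9→29, 9→29, 2→99, 9→29, 9→29, 9→29, 2→99, 9→29, which concatenates to 29 29 99 29 29 29 99 29.

2929992929299929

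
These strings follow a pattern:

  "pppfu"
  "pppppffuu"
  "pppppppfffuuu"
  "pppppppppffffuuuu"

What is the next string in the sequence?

pppppppppppfffffuuuuu

Each string has the form p^{2n+1} f^{n} u^{n} (n = 1, 2, …).
For the next term, n = 5, so the run lengths are 11, 5, 5.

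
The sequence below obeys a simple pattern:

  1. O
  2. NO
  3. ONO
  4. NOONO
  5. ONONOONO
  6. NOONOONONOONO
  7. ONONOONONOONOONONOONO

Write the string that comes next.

Each term (from the third on) is the two preceding terms concatenated in order: term 3 = O·NO = ONO.
Continuing: NOONOONONOONO · ONONOONONOONOONONOONO gives term 8.

NOONOONONOONOONONOONONOONOONONOONO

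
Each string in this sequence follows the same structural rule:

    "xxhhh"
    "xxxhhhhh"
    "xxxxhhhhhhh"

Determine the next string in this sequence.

Each string has the form x^{n} h^{2n-1}, where the shown terms are n = 2, 3, 4.
For the next term, n = 5, so the run lengths are 5, 9.

xxxxxhhhhhhhhh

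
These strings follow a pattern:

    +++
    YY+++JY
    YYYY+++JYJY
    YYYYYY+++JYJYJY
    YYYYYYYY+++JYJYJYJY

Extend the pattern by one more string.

YYYYYYYYYY+++JYJYJYJYJY

Each term wraps the previous one in YY on the left and JY on the right.
So the next term is YY·YYYYYYYY+++JYJYJYJY·JY.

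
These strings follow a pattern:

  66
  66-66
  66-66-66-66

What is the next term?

Each string is two copies of the previous one joined by '-'.
One more doubling of 66-66-66-66 gives the answer.

66-66-66-66-66-66-66-66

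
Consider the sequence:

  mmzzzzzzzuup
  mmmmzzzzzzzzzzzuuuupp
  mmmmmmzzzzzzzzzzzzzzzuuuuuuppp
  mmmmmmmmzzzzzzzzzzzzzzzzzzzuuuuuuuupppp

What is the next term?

mmmmmmmmmmzzzzzzzzzzzzzzzzzzzzzzzuuuuuuuuuuppppp

Each string has the form m^{2n} z^{4n+3} u^{2n} p^{n} (n = 1, 2, …).
For the next term, n = 5, so the run lengths are 10, 23, 10, 5.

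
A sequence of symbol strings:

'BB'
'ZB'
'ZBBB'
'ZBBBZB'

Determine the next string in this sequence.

ZBBBZBZBBB

From term 3 onward, concatenate the last term with the second-to-last: ZB·BB = ZBBB, ZBBB·ZB = ZBBBZB, …
So term 5 is ZBBBZB·ZBBB.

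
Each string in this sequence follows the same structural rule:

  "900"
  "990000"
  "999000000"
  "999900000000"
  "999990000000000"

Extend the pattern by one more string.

The n-th term is n 9's then 2n 0's (n = 1, 2, …).
For the next term, n = 6, so the run lengths are 6, 12.

999999000000000000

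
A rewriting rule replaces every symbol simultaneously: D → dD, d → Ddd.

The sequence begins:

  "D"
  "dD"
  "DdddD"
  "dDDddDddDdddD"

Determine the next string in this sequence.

DdddDdDDddDdddDDddDdddDDddDddDdddD

Applying the rule to each of the 13 symbols of dDDddDddDdddD gives the pieces Ddd dD dD Ddd Ddd dD Ddd Ddd dD Ddd Ddd Ddd dD, which concatenate to the answer.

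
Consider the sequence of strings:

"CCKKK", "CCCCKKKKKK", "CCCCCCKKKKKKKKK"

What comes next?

CCCCCCCCKKKKKKKKKKKK

The n-th term is 2n C's then 3n K's (n = 1, 2, …).
Setting n = 4 gives 8, 12 characters in each block.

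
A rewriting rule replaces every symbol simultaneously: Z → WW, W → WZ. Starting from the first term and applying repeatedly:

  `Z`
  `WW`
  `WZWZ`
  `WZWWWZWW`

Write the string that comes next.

Rewriting each symbol of WZWWWZWW: W→WZ, Z→WW, W→WZ, W→WZ, W→WZ, Z→WW, W→WZ, W→WZ, which concatenates to WZ WW WZ WZ WZ WW WZ WZ.

WZWWWZWZWZWWWZWZ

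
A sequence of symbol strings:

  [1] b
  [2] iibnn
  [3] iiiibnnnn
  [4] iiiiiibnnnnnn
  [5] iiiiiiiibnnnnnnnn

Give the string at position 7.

iiiiiiiiiiiibnnnnnnnnnnnn

Every step adds ii to the front and nn to the end of the previous string.
From iiiiiiiibnnnnnnnn, 2 further steps: iiiiiiiibnnnnnnnn → iiiiiiiiiibnnnnnnnnnn → (answer).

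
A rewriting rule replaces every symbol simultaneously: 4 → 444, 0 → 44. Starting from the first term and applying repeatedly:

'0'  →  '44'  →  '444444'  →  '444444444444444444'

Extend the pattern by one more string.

φ(444444444444444444) expands symbol-by-symbol to 444 444 444 444 444 444 444 444 444 444 444 444 444 444 444 444 444 444; joining the 18 pieces gives the next term.

444444444444444444444444444444444444444444444444444444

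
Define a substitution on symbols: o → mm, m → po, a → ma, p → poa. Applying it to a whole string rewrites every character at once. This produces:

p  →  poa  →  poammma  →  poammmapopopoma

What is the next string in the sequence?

poammmapopopomapoammpoammpoammpoma

Applying the rule to each of the 15 symbols of poammmapopopoma gives the pieces poa mm ma po po po ma poa mm poa mm poa mm po ma, which concatenate to the answer.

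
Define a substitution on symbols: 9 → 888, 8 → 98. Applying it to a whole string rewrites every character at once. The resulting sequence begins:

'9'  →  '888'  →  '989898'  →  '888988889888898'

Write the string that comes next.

Rewriting the 15 symbols of 888988889888898 one by one yields 98 98 98 888 98 98 98 98 888 98 98 98 98 888 98; concatenated:

989898888989898988889898989888898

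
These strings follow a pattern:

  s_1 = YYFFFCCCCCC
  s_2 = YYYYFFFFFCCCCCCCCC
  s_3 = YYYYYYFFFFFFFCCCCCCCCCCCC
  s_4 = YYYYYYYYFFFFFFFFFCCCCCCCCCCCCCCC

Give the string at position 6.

Each string has the form Y^{2n} F^{2n+1} C^{3n+3} (n = 1, 2, …).
At n = 6 the blocks have lengths 12, 13, 21.

YYYYYYYYYYYYFFFFFFFFFFFFFCCCCCCCCCCCCCCCCCCCCC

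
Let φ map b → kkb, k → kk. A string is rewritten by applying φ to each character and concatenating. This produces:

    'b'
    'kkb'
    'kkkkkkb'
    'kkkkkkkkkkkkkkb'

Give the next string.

Rewriting the 15 symbols of kkkkkkkkkkkkkkb one by one yields kk kk kk kk kk kk kk kk kk kk kk kk kk kk kkb; concatenated:

kkkkkkkkkkkkkkkkkkkkkkkkkkkkkkb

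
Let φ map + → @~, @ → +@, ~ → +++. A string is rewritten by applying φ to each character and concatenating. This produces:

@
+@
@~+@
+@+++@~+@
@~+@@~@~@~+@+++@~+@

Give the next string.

+@+++@~+@+@++++@++++@+++@~+@@~@~@~+@+++@~+@

Applying the rule to each of the 19 symbols of @~+@@~@~@~+@+++@~+@ gives the pieces +@ +++ @~ +@ +@ +++ +@ +++ +@ +++ @~ +@ @~ @~ @~ +@ +++ @~ +@, which concatenate to the answer.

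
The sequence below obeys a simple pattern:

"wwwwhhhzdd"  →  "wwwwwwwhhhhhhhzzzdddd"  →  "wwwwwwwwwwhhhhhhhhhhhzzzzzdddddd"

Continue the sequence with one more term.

Term n consists of 3n+1 w's, followed by 4n-1 h's, followed by 2n-1 z's, followed by 2n d's (n = 1, 2, …).
Setting n = 4 gives 13, 15, 7, 8 characters in each block.

wwwwwwwwwwwwwhhhhhhhhhhhhhhhzzzzzzzdddddddd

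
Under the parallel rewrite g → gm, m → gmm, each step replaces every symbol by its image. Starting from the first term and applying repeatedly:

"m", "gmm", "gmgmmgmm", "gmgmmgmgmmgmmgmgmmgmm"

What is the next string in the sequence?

Applying the rule to each of the 21 symbols of gmgmmgmgmmgmmgmgmmgmm gives the pieces gm gmm gm gmm gmm gm gmm gm gmm gmm gm gmm gmm gm gmm gm gmm gmm gm gmm gmm, which concatenate to the answer.

gmgmmgmgmmgmmgmgmmgmgmmgmmgmgmmgmmgmgmmgmgmmgmmgmgmmgmm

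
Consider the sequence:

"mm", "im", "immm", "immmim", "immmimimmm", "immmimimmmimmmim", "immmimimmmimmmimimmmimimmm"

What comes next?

immmimimmmimmmimimmmimimmmimmmimimmmimmmim

This is a Fibonacci-style word recurrence s(k) = s(k−1)·s(k−2): e.g. im·mm = immm.
Continuing: immmimimmmimmmimimmmimimmm · immmimimmmimmmim gives term 8.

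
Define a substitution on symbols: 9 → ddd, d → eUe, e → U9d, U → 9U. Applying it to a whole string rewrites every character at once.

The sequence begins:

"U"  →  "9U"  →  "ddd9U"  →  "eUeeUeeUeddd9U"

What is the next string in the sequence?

Applying the rule to each of the 14 symbols of eUeeUeeUeddd9U gives the pieces U9d 9U U9d U9d 9U U9d U9d 9U U9d eUe eUe eUe ddd 9U, which concatenate to the answer.

U9d9UU9dU9d9UU9dU9d9UU9deUeeUeeUeddd9U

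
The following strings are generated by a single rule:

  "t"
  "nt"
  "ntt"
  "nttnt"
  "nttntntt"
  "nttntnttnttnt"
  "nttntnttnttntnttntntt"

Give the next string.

nttntnttnttntnttntnttnttntnttnttnt

From term 3 onward, concatenate the last term with the second-to-last: nt·t = ntt, ntt·nt = nttnt, …
The next term joins nttntnttnttntnttntntt and nttntnttnttnt.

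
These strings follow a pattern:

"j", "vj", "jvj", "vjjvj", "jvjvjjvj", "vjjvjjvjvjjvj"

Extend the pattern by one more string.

jvjvjjvjvjjvjjvjvjjvj

From term 3 onward, concatenate the second-to-last term with the last: j·vj = jvj, vj·jvj = vjjvj, …
So term 7 is jvjvjjvj·vjjvjjvjvjjvj.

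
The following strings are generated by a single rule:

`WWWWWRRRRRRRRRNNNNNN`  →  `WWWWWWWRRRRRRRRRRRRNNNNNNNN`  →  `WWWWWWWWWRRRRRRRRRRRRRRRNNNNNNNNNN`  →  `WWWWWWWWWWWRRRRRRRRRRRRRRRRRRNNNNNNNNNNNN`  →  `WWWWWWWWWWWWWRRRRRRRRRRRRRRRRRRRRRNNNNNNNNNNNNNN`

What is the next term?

WWWWWWWWWWWWWWWRRRRRRRRRRRRRRRRRRRRRRRRNNNNNNNNNNNNNNNN

The n-th term is 2n-1 W's then 3n R's then 2n N's, where the shown terms are n = 3, 4, 5, 6, 7.
For the next term, n = 8, so the run lengths are 15, 24, 16.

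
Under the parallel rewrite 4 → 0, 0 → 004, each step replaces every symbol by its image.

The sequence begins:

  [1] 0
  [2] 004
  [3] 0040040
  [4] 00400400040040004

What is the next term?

φ(00400400040040004) expands symbol-by-symbol to 004 004 0 004 004 0 004 004 004 0 004 004 0 004 004 004 0; joining the 17 pieces gives the next term.

00400400040040004004004000400400040040040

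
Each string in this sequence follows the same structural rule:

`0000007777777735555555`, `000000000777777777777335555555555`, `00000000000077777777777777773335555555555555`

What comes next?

Reading off run lengths: 0 runs 6, 9, 12; 7 runs 8, 12, 16; 3 runs 1, 2, 3; 5 runs 7, 10, 13 — each is linear in n, where the shown terms are n = 2, 3, 4.
At n = 5 the blocks have lengths 15, 20, 4, 16.

0000000000000007777777777777777777733335555555555555555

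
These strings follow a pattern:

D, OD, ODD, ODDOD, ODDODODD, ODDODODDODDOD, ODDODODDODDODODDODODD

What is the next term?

From term 3 onward, concatenate the last term with the second-to-last: OD·D = ODD, ODD·OD = ODDOD, …
So term 8 is ODDODODDODDODODDODODD·ODDODODDODDOD.

ODDODODDODDODODDODODDODDODODDODDOD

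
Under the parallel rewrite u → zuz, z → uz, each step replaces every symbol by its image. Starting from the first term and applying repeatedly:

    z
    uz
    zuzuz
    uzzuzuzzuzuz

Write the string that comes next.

zuzuzuzzuzuzzuzuzuzzuzuzzuzuz

Expanding uzzuzuzzuzuz: u→zuz, z→uz, z→uz, u→zuz, z→uz, u→zuz, z→uz, z→uz, u→zuz, z→uz, u→zuz, z→uz. Concatenated: zuz uz uz zuz uz zuz uz uz zuz uz zuz uz.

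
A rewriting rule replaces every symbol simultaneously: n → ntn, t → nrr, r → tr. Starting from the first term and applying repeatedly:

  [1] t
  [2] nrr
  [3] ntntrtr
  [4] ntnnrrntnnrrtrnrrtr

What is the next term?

Rewriting the 19 symbols of ntnnrrntnnrrtrnrrtr one by one yields ntn nrr ntn ntn tr tr ntn nrr ntn ntn tr tr nrr tr ntn tr tr nrr tr; concatenated:

ntnnrrntnntntrtrntnnrrntnntntrtrnrrtrntntrtrnrrtr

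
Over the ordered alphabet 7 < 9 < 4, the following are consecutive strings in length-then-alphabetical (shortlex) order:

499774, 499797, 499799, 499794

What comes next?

The successor of 499794 increments the rightmost position that isn't already 4 and resets every position after it to 7.

499747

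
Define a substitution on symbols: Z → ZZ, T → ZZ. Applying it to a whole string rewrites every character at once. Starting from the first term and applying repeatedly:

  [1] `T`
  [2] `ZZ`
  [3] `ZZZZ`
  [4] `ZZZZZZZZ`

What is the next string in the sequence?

Apply φ to ZZZZZZZZ symbol by symbol: Z→ZZ, Z→ZZ, Z→ZZ, Z→ZZ, Z→ZZ, Z→ZZ, Z→ZZ, Z→ZZ; joined: ZZ ZZ ZZ ZZ ZZ ZZ ZZ ZZ.

ZZZZZZZZZZZZZZZZ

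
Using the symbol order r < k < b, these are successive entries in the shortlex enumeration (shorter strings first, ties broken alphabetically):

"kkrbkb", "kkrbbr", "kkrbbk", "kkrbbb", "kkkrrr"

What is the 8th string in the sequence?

Continuing the enumeration 3 steps past kkkrrr: kkkrrr → kkkrrk → kkkrrb → (answer).

kkkrkr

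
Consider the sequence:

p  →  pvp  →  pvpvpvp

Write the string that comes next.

Every step duplicates the string with 'v' between the halves.
So the next term is two copies of pvpvpvp with 'v' between the halves.

pvpvpvpvpvpvpvp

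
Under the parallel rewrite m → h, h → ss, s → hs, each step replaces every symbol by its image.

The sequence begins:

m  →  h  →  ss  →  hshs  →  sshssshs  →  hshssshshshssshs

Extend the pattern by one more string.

Replace each of the 16 characters of hshssshshshssshs in place — ss hs ss hs hs hs ss hs ss hs ss hs hs hs ss hs — and concatenate.

sshssshshshssshssshssshshshssshs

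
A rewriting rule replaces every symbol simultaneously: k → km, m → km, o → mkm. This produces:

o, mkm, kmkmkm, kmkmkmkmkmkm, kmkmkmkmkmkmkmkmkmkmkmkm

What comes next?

Rewriting the 24 symbols of kmkmkmkmkmkmkmkmkmkmkmkm one by one yields km km km km km km km km km km km km km km km km km km km km km km km km; concatenated:

kmkmkmkmkmkmkmkmkmkmkmkmkmkmkmkmkmkmkmkmkmkmkmkm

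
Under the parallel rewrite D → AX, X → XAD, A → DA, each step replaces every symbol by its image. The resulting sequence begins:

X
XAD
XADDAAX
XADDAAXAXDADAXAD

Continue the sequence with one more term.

Replace each of the 16 characters of XADDAAXAXDADAXAD in place — XAD DA AX AX DA DA XAD DA XAD AX DA AX DA XAD DA AX — and concatenate.

XADDAAXAXDADAXADDAXADAXDAAXDAXADDAAX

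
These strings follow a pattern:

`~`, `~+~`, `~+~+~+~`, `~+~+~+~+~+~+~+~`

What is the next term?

Every step duplicates the string with '+' between the halves.
One more doubling of ~+~+~+~+~+~+~+~ gives the answer.

~+~+~+~+~+~+~+~+~+~+~+~+~+~+~+~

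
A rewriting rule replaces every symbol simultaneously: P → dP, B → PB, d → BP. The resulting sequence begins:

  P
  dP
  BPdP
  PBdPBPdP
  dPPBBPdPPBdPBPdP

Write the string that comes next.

Rewriting the 16 symbols of dPPBBPdPPBdPBPdP one by one yields BP dP dP PB PB dP BP dP dP PB BP dP PB dP BP dP; concatenated:

BPdPdPPBPBdPBPdPdPPBBPdPPBdPBPdP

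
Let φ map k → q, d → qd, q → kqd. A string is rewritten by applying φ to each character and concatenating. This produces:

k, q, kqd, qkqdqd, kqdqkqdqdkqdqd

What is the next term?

Applying the rule to each of the 14 symbols of kqdqkqdqdkqdqd gives the pieces q kqd qd kqd q kqd qd kqd qd q kqd qd kqd qd, which concatenate to the answer.

qkqdqdkqdqkqdqdkqdqdqkqdqdkqdqd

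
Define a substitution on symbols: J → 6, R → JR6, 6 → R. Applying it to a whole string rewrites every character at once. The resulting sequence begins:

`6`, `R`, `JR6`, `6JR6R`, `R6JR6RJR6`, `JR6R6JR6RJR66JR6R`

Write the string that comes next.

6JR6RJR6R6JR6RJR66JR6RR6JR6RJR6

Replace each of the 17 characters of JR6R6JR6RJR66JR6R in place — 6 JR6 R JR6 R 6 JR6 R JR6 6 JR6 R R 6 JR6 R JR6 — and concatenate.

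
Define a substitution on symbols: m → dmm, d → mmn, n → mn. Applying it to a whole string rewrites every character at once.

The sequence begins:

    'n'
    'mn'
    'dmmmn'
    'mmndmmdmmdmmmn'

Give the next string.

Rewriting the 14 symbols of mmndmmdmmdmmmn one by one yields dmm dmm mn mmn dmm dmm mmn dmm dmm mmn dmm dmm dmm mn; concatenated:

dmmdmmmnmmndmmdmmmmndmmdmmmmndmmdmmdmmmn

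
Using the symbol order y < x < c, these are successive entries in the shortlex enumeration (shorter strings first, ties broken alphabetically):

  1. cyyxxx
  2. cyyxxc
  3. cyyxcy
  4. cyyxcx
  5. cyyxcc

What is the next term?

The successor of cyyxcc increments the rightmost position that isn't already c and resets every position after it to y.

cyycyy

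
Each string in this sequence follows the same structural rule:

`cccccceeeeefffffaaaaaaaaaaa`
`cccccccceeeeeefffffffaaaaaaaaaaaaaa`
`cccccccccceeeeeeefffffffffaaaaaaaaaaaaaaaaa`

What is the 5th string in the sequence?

cccccccccccccceeeeeeeeefffffffffffffaaaaaaaaaaaaaaaaaaaaaaa

The n-th term is 2n c's then n+2 e's then 2n-1 f's then 3n+2 a's, where the shown terms are n = 3, 4, 5.
For term 5, n = 7, so the run lengths are 14, 9, 13, 23.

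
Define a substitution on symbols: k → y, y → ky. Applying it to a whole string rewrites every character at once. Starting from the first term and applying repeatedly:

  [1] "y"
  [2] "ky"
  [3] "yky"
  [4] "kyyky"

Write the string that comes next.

ykykyyky

Expanding kyyky: k→y, y→ky, y→ky, k→y, y→ky. Concatenated: y ky ky y ky.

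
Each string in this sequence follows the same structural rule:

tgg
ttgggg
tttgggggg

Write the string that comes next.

The n-th term is n t's then 2n g's (n = 1, 2, …).
For the next term, n = 4, so the run lengths are 4, 8.

ttttgggggggg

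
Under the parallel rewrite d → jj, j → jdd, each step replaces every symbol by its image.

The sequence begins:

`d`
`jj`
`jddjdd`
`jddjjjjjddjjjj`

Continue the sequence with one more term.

Rewriting the 14 symbols of jddjjjjjddjjjj one by one yields jdd jj jj jdd jdd jdd jdd jdd jj jj jdd jdd jdd jdd; concatenated:

jddjjjjjddjddjddjddjddjjjjjddjddjddjdd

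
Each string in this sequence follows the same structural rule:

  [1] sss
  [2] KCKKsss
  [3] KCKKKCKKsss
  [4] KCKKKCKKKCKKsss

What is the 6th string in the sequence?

Every step adds KCKK at the front: s(k+1) = KCKK·s(k).
From KCKKKCKKKCKKsss, 2 further steps: KCKKKCKKKCKKsss → KCKKKCKKKCKKKCKKsss → (answer).

KCKKKCKKKCKKKCKKKCKKsss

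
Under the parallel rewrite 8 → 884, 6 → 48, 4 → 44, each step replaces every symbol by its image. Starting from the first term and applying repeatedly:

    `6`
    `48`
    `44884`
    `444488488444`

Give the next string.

Apply φ to 444488488444 symbol by symbol: 4→44, 4→44, 4→44, 4→44, 8→884, 8→884, 4→44, 8→884, 8→884, 4→44, 4→44, 4→44; joined: 44 44 44 44 884 884 44 884 884 44 44 44.

4444444488488444884884444444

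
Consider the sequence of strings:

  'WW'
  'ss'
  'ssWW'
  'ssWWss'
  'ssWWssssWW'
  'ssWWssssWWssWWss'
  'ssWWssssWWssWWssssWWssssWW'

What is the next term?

ssWWssssWWssWWssssWWssssWWssWWssssWWssWWss

From term 3 onward, concatenate the last term with the second-to-last: ss·WW = ssWW, ssWW·ss = ssWWss, …
Continuing: ssWWssssWWssWWssssWWssssWW · ssWWssssWWssWWss gives term 8.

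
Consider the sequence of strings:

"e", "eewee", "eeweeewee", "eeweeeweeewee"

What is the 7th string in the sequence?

Each term is the previous one with ewee appended.
From eeweeeweeewee, 3 further steps: eeweeeweeewee → eeweeeweeeweeewee → eeweeeweeeweeeweeewee → (answer).

eeweeeweeeweeeweeeweeewee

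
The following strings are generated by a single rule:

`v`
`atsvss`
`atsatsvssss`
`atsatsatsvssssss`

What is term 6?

atsatsatsatsatsvssssssssss

s(k+1) = ats·s(k)·ss, so each term gains ats as a prefix and ss as a suffix.
From atsatsatsvssssss, 2 further steps: atsatsatsvssssss → atsatsatsatsvssssssss → (answer).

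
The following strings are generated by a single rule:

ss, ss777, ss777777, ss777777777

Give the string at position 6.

Each term is the previous one with 777 appended.
From ss777777777, 2 further steps: ss777777777 → ss777777777777 → (answer).

ss777777777777777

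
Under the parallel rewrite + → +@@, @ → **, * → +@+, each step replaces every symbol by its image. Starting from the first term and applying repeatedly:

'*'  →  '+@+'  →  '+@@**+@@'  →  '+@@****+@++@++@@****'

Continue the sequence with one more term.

Applying the rule to each of the 20 symbols of +@@****+@++@++@@**** gives the pieces +@@ ** ** +@+ +@+ +@+ +@+ +@@ ** +@@ +@@ ** +@@ +@@ ** ** +@+ +@+ +@+ +@+, which concatenate to the answer.

+@@****+@++@++@++@++@@**+@@+@@**+@@+@@****+@++@++@++@+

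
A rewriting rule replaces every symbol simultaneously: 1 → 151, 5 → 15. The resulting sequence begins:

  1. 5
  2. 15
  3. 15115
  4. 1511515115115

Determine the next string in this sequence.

1511515115115151151511511515115115

Replace each of the 13 characters of 1511515115115 in place — 151 15 151 151 15 151 15 151 151 15 151 151 15 — and concatenate.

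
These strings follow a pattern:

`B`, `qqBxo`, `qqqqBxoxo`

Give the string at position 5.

s(k+1) = qq·s(k)·xo, so each term gains qq as a prefix and xo as a suffix.
From qqqqBxoxo, 2 further steps: qqqqBxoxo → qqqqqqBxoxoxo → (answer).

qqqqqqqqBxoxoxoxo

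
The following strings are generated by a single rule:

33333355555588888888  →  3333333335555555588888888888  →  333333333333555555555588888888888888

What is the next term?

33333333333333355555555555588888888888888888

Each string has the form 3^{3n} 5^{2n+2} 8^{3n+2}, where the shown terms are n = 2, 3, 4.
Setting n = 5 gives 15, 12, 17 characters in each block.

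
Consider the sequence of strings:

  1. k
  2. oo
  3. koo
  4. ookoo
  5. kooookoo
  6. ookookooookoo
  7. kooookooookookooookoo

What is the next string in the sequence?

ookookooookookooookooookookooookoo

This is a Fibonacci-style word recurrence s(k) = s(k−2)·s(k−1): e.g. k·oo = koo.
So term 8 is ookookooookoo·kooookooookookooookoo.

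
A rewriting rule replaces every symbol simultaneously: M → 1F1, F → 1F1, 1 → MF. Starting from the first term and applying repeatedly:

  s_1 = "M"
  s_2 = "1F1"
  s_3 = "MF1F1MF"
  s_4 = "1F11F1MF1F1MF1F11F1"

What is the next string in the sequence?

Rewriting the 19 symbols of 1F11F1MF1F1MF1F11F1 one by one yields MF 1F1 MF MF 1F1 MF 1F1 1F1 MF 1F1 MF 1F1 1F1 MF 1F1 MF MF 1F1 MF; concatenated:

MF1F1MFMF1F1MF1F11F1MF1F1MF1F11F1MF1F1MFMF1F1MF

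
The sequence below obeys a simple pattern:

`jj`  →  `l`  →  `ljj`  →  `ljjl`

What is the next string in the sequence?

This is a Fibonacci-style word recurrence s(k) = s(k−1)·s(k−2): e.g. l·jj = ljj.
So term 5 is ljjl·ljj.

ljjlljj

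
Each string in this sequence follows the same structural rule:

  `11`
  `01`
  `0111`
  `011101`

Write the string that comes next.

This is a Fibonacci-style word recurrence s(k) = s(k−1)·s(k−2): e.g. 01·11 = 0111.
So term 5 is 011101·0111.

0111010111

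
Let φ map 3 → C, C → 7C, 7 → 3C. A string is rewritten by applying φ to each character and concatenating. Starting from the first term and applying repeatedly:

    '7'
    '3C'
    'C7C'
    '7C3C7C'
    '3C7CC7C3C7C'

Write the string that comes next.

Rewriting each symbol of 3C7CC7C3C7C: 3→C, C→7C, 7→3C, C→7C, C→7C, 7→3C, C→7C, 3→C, C→7C, 7→3C, C→7C, which concatenates to C 7C 3C 7C 7C 3C 7C C 7C 3C 7C.

C7C3C7C7C3C7CC7C3C7C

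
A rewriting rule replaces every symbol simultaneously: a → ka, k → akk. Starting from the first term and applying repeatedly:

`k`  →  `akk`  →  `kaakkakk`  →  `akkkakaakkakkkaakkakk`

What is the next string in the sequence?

Replace each of the 21 characters of akkkakaakkakkkaakkakk in place — ka akk akk akk ka akk ka ka akk akk ka akk akk akk ka ka akk akk ka akk akk — and concatenate.

kaakkakkakkkaakkkakaakkakkkaakkakkakkkakaakkakkkaakkakk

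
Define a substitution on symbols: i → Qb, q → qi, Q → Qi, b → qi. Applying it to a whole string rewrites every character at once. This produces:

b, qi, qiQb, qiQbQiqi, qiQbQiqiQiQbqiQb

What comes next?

qiQbQiqiQiQbqiQbQiQbQiqiqiQbQiqi

Replace each of the 16 characters of qiQbQiqiQiQbqiQb in place — qi Qb Qi qi Qi Qb qi Qb Qi Qb Qi qi qi Qb Qi qi — and concatenate.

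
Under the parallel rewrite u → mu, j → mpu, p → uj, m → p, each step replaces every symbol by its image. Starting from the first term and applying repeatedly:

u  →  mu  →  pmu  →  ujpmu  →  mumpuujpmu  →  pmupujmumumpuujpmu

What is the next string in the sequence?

ujpmuujmumpupmupmupujmumumpuujpmu

Applying the rule to each of the 18 symbols of pmupujmumumpuujpmu gives the pieces uj p mu uj mu mpu p mu p mu p uj mu mu mpu uj p mu, which concatenate to the answer.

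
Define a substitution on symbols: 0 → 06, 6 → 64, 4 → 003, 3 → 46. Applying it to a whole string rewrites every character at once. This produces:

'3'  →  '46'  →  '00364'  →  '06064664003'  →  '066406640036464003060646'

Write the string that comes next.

06646400306646400306064664003640030606460664066400364

φ(066406640036464003060646) expands symbol-by-symbol to 06 64 64 003 06 64 64 003 06 06 46 64 003 64 003 06 06 46 06 64 06 64 003 64; joining the 24 pieces gives the next term.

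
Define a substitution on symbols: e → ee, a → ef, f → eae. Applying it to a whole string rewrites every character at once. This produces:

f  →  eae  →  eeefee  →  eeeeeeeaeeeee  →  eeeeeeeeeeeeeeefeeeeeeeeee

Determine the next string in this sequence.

Applying the rule to each of the 26 symbols of eeeeeeeeeeeeeeefeeeeeeeeee gives the pieces ee ee ee ee ee ee ee ee ee ee ee ee ee ee ee eae ee ee ee ee ee ee ee ee ee ee, which concatenate to the answer.

eeeeeeeeeeeeeeeeeeeeeeeeeeeeeeeaeeeeeeeeeeeeeeeeeeeee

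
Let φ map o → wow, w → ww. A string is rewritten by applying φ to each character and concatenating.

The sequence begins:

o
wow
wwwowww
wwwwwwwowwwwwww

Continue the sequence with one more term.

Replace each of the 15 characters of wwwwwwwowwwwwww in place — ww ww ww ww ww ww ww wow ww ww ww ww ww ww ww — and concatenate.

wwwwwwwwwwwwwwwowwwwwwwwwwwwwww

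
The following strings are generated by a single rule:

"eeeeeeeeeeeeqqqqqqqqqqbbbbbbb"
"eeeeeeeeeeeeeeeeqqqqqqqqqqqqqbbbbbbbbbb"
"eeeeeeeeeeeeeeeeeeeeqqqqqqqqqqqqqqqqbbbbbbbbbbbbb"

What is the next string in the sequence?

eeeeeeeeeeeeeeeeeeeeeeeeqqqqqqqqqqqqqqqqqqqbbbbbbbbbbbbbbbb

Term n consists of 4n e's, followed by 3n+1 q's, followed by 3n-2 b's, where the shown terms are n = 3, 4, 5.
At n = 6 the blocks have lengths 24, 19, 16.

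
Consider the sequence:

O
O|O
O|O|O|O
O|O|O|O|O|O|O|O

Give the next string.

Each string is two copies of the previous one joined by '|'.
So the next term is two copies of O|O|O|O|O|O|O|O with '|' between the halves.

O|O|O|O|O|O|O|O|O|O|O|O|O|O|O|O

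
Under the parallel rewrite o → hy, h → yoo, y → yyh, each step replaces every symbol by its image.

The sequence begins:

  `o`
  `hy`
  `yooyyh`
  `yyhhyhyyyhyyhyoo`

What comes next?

yyhyyhyooyooyyhyooyyhyyhyyhyooyyhyyhyooyyhhyhy

Replace each of the 16 characters of yyhhyhyyyhyyhyoo in place — yyh yyh yoo yoo yyh yoo yyh yyh yyh yoo yyh yyh yoo yyh hy hy — and concatenate.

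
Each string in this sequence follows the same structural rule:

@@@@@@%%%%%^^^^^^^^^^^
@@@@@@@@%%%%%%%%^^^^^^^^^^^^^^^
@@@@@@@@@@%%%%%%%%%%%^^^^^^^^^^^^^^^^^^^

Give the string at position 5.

The n-th term is 2n+2 @'s then 3n-1 %'s then 4n+3 ^'s, where the shown terms are n = 2, 3, 4.
Setting n = 6 gives 14, 17, 27 characters in each block.

@@@@@@@@@@@@@@%%%%%%%%%%%%%%%%%^^^^^^^^^^^^^^^^^^^^^^^^^^^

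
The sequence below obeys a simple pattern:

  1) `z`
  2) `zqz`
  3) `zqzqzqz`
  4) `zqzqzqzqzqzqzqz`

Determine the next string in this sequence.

Each string is two copies of the previous one joined by 'q'.
Doubling zqzqzqzqzqzqzqz with 'q' between the halves:

zqzqzqzqzqzqzqzqzqzqzqzqzqzqzqz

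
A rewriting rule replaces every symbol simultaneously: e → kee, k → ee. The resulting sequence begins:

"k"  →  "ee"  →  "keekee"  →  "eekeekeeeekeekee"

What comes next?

Applying the rule to each of the 16 symbols of eekeekeeeekeekee gives the pieces kee kee ee kee kee ee kee kee kee kee ee kee kee ee kee kee, which concatenate to the answer.

keekeeeekeekeeeekeekeekeekeeeekeekeeeekeekee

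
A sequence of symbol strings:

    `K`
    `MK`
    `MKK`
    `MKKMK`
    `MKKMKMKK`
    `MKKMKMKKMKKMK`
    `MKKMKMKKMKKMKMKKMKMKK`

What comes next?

MKKMKMKKMKKMKMKKMKMKKMKKMKMKKMKKMK

Each term (from the third on) is the previous term followed by the one before it: term 3 = MK·K = MKK.
So term 8 is MKKMKMKKMKKMKMKKMKMKK·MKKMKMKKMKKMK.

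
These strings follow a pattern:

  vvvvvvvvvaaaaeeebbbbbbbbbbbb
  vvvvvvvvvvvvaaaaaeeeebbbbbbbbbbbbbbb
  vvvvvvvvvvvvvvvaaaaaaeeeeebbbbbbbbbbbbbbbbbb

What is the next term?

Reading off run lengths: v runs 9, 12, 15; a runs 4, 5, 6; e runs 3, 4, 5; b runs 12, 15, 18 — each is linear in n, where the shown terms are n = 3, 4, 5.
Setting n = 6 gives 18, 7, 6, 21 characters in each block.

vvvvvvvvvvvvvvvvvvaaaaaaaeeeeeebbbbbbbbbbbbbbbbbbbbb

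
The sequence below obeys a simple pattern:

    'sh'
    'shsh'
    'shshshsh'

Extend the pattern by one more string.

s(k+1) = s(k)·s(k) — each term doubles the last.
One more doubling of shshshsh gives the answer.

shshshshshshshsh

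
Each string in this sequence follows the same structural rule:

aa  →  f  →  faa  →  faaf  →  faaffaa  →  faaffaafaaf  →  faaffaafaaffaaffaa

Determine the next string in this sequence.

Each term (from the third on) is the previous term followed by the one before it: term 3 = f·aa = faa.
So term 8 is faaffaafaaffaaffaa·faaffaafaaf.

faaffaafaaffaaffaafaaffaafaaf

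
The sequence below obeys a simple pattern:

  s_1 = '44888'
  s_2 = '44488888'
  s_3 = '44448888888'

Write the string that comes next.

Term n consists of n 4's, followed by 2n-1 8's, where the shown terms are n = 2, 3, 4.
Setting n = 5 gives 5, 9 characters in each block.

44444888888888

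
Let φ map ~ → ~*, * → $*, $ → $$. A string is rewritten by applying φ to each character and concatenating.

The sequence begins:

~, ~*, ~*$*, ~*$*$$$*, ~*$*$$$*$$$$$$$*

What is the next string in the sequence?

Replace each of the 16 characters of ~*$*$$$*$$$$$$$* in place — ~* $* $$ $* $$ $$ $$ $* $$ $$ $$ $$ $$ $$ $$ $* — and concatenate.

~*$*$$$*$$$$$$$*$$$$$$$$$$$$$$$*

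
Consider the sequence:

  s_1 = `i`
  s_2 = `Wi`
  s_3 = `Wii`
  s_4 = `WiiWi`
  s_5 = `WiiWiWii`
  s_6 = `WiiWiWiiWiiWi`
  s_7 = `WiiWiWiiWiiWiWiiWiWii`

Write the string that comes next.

From term 3 onward, concatenate the last term with the second-to-last: Wi·i = Wii, Wii·Wi = WiiWi, …
Continuing: WiiWiWiiWiiWiWiiWiWii · WiiWiWiiWiiWi gives term 8.

WiiWiWiiWiiWiWiiWiWiiWiiWiWiiWiiWi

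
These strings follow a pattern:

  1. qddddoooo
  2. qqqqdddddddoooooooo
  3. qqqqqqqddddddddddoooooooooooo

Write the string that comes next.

Each string has the form q^{3n-2} d^{3n+1} o^{4n} (n = 1, 2, …).
For the next term, n = 4, so the run lengths are 10, 13, 16.

qqqqqqqqqqdddddddddddddoooooooooooooooo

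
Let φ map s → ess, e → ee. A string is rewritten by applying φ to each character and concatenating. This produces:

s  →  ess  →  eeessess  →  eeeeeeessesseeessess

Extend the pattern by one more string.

eeeeeeeeeeeeeeessesseeessesseeeeeeessesseeessess

Applying the rule to each of the 20 symbols of eeeeeeessesseeessess gives the pieces ee ee ee ee ee ee ee ess ess ee ess ess ee ee ee ess ess ee ess ess, which concatenate to the answer.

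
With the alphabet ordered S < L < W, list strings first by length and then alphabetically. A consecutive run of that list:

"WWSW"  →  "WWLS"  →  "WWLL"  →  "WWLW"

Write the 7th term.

WWWW

Advancing 3 positions from WWLW through WWLW → WWWS → WWWL reaches term 7.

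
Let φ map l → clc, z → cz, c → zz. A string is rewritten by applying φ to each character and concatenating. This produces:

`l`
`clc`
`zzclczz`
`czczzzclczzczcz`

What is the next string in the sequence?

Applying the rule to each of the 15 symbols of czczzzclczzczcz gives the pieces zz cz zz cz cz cz zz clc zz cz cz zz cz zz cz, which concatenate to the answer.

zzczzzczczczzzclczzczczzzczzzcz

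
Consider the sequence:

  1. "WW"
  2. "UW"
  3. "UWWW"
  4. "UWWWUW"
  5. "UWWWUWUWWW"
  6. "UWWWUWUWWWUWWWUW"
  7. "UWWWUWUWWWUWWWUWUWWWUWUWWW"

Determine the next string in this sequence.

Each term (from the third on) is the previous term followed by the one before it: term 3 = UW·WW = UWWW.
Continuing: UWWWUWUWWWUWWWUWUWWWUWUWWW · UWWWUWUWWWUWWWUW gives term 8.

UWWWUWUWWWUWWWUWUWWWUWUWWWUWWWUWUWWWUWWWUW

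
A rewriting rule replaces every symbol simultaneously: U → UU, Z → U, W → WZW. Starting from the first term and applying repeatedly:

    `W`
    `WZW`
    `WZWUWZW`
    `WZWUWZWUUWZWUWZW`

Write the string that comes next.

Replace each of the 16 characters of WZWUWZWUUWZWUWZW in place — WZW U WZW UU WZW U WZW UU UU WZW U WZW UU WZW U WZW — and concatenate.

WZWUWZWUUWZWUWZWUUUUWZWUWZWUUWZWUWZW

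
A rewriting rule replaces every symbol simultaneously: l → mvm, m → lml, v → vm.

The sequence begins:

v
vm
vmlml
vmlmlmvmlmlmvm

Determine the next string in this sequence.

Applying the rule to each of the 14 symbols of vmlmlmvmlmlmvm gives the pieces vm lml mvm lml mvm lml vm lml mvm lml mvm lml vm lml, which concatenate to the answer.

vmlmlmvmlmlmvmlmlvmlmlmvmlmlmvmlmlvmlml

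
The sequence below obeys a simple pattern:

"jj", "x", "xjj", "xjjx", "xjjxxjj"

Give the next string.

xjjxxjjxjjx

Each term (from the third on) is the previous term followed by the one before it: term 3 = x·jj = xjj.
The next term joins xjjxxjj and xjjx.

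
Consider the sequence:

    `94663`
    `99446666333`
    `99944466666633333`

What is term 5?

The n-th term is n 9's then n 4's then 2n 6's then 2n-1 3's (n = 1, 2, …).
At n = 5 the blocks have lengths 5, 5, 10, 9.

99999444446666666666333333333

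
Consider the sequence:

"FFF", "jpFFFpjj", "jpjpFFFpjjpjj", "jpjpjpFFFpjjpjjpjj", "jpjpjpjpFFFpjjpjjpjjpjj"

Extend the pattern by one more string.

Every step adds jp to the front and pjj to the end of the previous string.
Applying this once more to jpjpjpjpFFFpjjpjjpjjpjj:

jpjpjpjpjpFFFpjjpjjpjjpjjpjj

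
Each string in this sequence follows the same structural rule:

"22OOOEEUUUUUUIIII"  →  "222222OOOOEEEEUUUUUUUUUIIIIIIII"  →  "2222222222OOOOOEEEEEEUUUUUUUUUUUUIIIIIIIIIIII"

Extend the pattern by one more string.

The n-th term is 4n-2 2's then n+2 O's then 2n E's then 3n+3 U's then 4n I's (n = 1, 2, …).
At n = 4 the blocks have lengths 14, 6, 8, 15, 16.

22222222222222OOOOOOEEEEEEEEUUUUUUUUUUUUUUUIIIIIIIIIIIIIIII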